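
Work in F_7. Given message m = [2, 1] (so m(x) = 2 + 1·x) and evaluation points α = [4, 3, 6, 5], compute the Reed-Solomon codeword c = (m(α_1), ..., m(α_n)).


c = [6, 5, 1, 0]

Message polynomial: m(x) = 2 + 1·x (mod 7).
For each evaluation point α_i, compute m(α_i) mod 7:
  α_1 = 4: Horner steps 1 → 6, so m(4) = 6.
  α_2 = 3: Horner steps 1 → 5, so m(3) = 5.
  α_3 = 6: Horner steps 1 → 1, so m(6) = 1.
  α_4 = 5: Horner steps 1 → 0, so m(5) = 0.
Codeword c = [6, 5, 1, 0] ∈ F_7^4.


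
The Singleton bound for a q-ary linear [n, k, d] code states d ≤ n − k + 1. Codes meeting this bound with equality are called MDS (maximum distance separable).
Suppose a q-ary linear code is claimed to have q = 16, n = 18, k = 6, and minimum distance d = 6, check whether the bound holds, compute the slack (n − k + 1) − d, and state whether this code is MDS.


Singleton RHS = n − k + 1 = 13, slack = 7, bound satisfied, not MDS.

Singleton bound: d ≤ n − k + 1.
Here n = 18, k = 6, so n − k + 1 = 13.
Given d = 6, check d ≤ 13: YES.
Slack = (n − k + 1) − d = 7.
The code is NOT MDS (slack = 7 > 0).
Description: the claimed parameters are [18, 6, 6]_16; such a code would be non-MDS.


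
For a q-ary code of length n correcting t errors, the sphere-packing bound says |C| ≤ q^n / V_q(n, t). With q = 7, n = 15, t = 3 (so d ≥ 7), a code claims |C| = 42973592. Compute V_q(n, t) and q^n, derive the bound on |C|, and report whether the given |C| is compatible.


V_q(n, t) = 102151, q^n = 4747561509943, Hamming bound = 46475918, |C| = 42973592 ≤ bound (satisfied).

Step 1: Compute V_q(n, t) = Σ_{j=0}^3 C(n, j) (q−1)^j.
  j = 0: C(15,0)·(6)^0 = 1·1 = 1.
  j = 1: C(15,1)·(6)^1 = 15·6 = 90.
  j = 2: C(15,2)·(6)^2 = 105·36 = 3780.
  j = 3: C(15,3)·(6)^3 = 455·216 = 98280.
  V_q(n, t) = 1 + 90 + 3780 + 98280 = 102151.
Step 2: q^n = 7^15 = 4747561509943.
Step 3: Hamming bound ⌊q^n / V_q(n,t)⌋ = ⌊4747561509943/102151⌋ = 46475918.
Step 4: Compare |C| = 42973592 to 46475918: satisfied.
The claimed |C| lies below the Hamming bound.


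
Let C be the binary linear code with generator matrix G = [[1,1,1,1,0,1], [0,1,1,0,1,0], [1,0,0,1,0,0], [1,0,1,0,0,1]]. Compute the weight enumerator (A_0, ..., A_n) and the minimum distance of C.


Weight distribution: A_0 = 1, A_2 = 4, A_3 = 6, A_4 = 3, A_5 = 2. Minimum distance d = 2.

Enumerate all 2^4 = 16 messages m ∈ F_2^4.
For each, compute codeword c = mG in F_2^6, then tally its weight.
  m = 0000 → c = 000000, weight = 0.
  m = 1000 → c = 111101, weight = 5.
  m = 0100 → c = 011010, weight = 3.
  m = 1100 → c = 100111, weight = 4.
  m = 0010 → c = 100100, weight = 2.
  m = 1010 → c = 011001, weight = 3.
  m = 0110 → c = 111110, weight = 5.
  m = 1110 → c = 000011, weight = 2.
  m = 0001 → c = 101001, weight = 3.
  m = 1001 → c = 010100, weight = 2.
  m = 0101 → c = 110011, weight = 4.
  m = 1101 → c = 001110, weight = 3.
  m = 0011 → c = 001101, weight = 3.
  m = 1011 → c = 110000, weight = 2.
  m = 0111 → c = 010111, weight = 4.
  m = 1111 → c = 101010, weight = 3.
Tally weights:
  weight 0: 1 codewords.
  weight 2: 4 codewords.
  weight 3: 6 codewords.
  weight 4: 3 codewords.
  weight 5: 2 codewords.
Minimum distance d = smallest w > 0 with A_w > 0 = 2.
Sanity: Σ A_w = 16 = 2^4 = 16 ✓.


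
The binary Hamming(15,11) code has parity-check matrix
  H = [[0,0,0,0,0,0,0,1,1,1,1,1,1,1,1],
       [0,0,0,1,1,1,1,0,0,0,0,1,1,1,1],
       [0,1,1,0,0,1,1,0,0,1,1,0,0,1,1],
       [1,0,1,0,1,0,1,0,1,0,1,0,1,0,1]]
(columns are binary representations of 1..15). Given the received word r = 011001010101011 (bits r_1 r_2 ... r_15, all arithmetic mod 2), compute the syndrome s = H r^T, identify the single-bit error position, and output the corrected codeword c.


s = (1, 0, 0, 0)^T, error position = 8, corrected codeword c = 011001000101011

Compute s = H r^T mod 2 one row at a time:
  s_1 = 1 + 0 + 1 + 0 + 1 + 0 + 1 + 1 = 5 ≡ 1 (mod 2).
  s_2 = 0 + 0 + 1 + 0 + 1 + 0 + 1 + 1 = 4 ≡ 0 (mod 2).
  s_3 = 1 + 1 + 1 + 0 + 1 + 0 + 1 + 1 = 6 ≡ 0 (mod 2).
  s_4 = 0 + 1 + 0 + 0 + 0 + 0 + 0 + 1 = 2 ≡ 0 (mod 2).
s = (1, 0, 0, 0)^T — this equals column 8 of H (binary 1000), so error is at position 8.
Correct: flip bit 8 of r = 011001010101011 to get c = 011001000101011.


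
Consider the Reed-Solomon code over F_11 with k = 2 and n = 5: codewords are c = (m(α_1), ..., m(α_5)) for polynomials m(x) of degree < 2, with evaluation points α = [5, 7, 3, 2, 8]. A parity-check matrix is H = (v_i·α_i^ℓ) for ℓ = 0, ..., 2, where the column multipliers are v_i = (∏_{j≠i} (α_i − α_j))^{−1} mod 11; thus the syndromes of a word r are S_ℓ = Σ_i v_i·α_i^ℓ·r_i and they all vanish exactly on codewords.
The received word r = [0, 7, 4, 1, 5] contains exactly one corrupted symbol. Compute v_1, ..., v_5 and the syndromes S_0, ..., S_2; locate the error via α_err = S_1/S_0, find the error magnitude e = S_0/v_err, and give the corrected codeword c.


S = (3, 6, 1), error at position 4, error magnitude e = 6, c = [0, 7, 4, 6, 5].

Step 1: column multipliers v_i = (∏_{j≠i}(α_i − α_j))^{−1} mod 11.
  i = 1 (α = 5): (5−7)(5−3)(5−2)(5−8) = (−2)·2·3·(−3) = 36 ≡ 3, so v_1 = 3^{−1} = 4 (mod 11).
  i = 2 (α = 7): (7−5)(7−3)(7−2)(7−8) = 2·4·5·(−1) = −40 ≡ 4, so v_2 = 4^{−1} = 3 (mod 11).
  i = 3 (α = 3): (3−5)(3−7)(3−2)(3−8) = (−2)·(−4)·1·(−5) = −40 ≡ 4, so v_3 = 4^{−1} = 3 (mod 11).
  i = 4 (α = 2): (2−5)(2−7)(2−3)(2−8) = (−3)·(−5)·(−1)·(−6) = 90 ≡ 2, so v_4 = 2^{−1} = 6 (mod 11).
  i = 5 (α = 8): (8−5)(8−7)(8−3)(8−2) = 3·1·5·6 = 90 ≡ 2, so v_5 = 2^{−1} = 6 (mod 11).
  v = [4, 3, 3, 6, 6].
Step 2: syndromes of r = [0, 7, 4, 1, 5] (all sums mod 11).
  S_0 = Σ v_i r_i = 4·0 + 3·7 + 3·4 + 6·1 + 6·5 = 69 ≡ 3.
  S_1 = Σ v_i α_i r_i = 4·5·0 + 3·7·7 + 3·3·4 + 6·2·1 + 6·8·5 = 435 ≡ 6.
  α_i^2 mod 11 = [3, 5, 9, 4, 9].
  S_2 = Σ v_i α_i^2 r_i = 4·3·0 + 3·5·7 + 3·9·4 + 6·4·1 + 6·9·5 = 507 ≡ 1.
  S = (3, 6, 1) ≠ 0, so r is not a codeword (an error is present).
Step 3: locate the error. For a single error e at position i, S_ℓ = v_i·e·α_i^ℓ, so α_err = S_1/S_0.
  S_0^{−1} = 3^{−1} = 4 (mod 11), so α_err = 6·4 = 24 ≡ 2 = α_4. Error position i = 4.
  Consistency check: S_2/S_1 = 1·2 = 2 ≡ 2 = α_err ✓ (single-error assumption holds).
Step 4: error magnitude e = S_0/v_4 = S_0·∏_{j≠4}(α_4 − α_j) = 3·2 = 6 ≡ 6 (mod 11).
Step 5: correct position 4: c_4 = r_4 − e = 1 − 6 ≡ 6 (mod 11). Hence c = [0, 7, 4, 6, 5].
  Check: interpolating c through the α_i gives m(x) = 10 + 9·x (degree < 2) with m(α_i) = c_i for every i, so c is indeed a codeword.


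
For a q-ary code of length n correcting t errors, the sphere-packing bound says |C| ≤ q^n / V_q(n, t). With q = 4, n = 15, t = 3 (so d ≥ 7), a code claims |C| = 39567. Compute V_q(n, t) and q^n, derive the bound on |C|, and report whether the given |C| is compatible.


V_q(n, t) = 13276, q^n = 1073741824, Hamming bound = 80878, |C| = 39567 ≤ bound (satisfied).

Step 1: Compute V_q(n, t) = Σ_{j=0}^3 C(n, j) (q−1)^j.
  j = 0: C(15,0)·(3)^0 = 1·1 = 1.
  j = 1: C(15,1)·(3)^1 = 15·3 = 45.
  j = 2: C(15,2)·(3)^2 = 105·9 = 945.
  j = 3: C(15,3)·(3)^3 = 455·27 = 12285.
  V_q(n, t) = 1 + 45 + 945 + 12285 = 13276.
Step 2: q^n = 4^15 = 1073741824.
Step 3: Hamming bound ⌊q^n / V_q(n,t)⌋ = ⌊1073741824/13276⌋ = 80878.
Step 4: Compare |C| = 39567 to 80878: satisfied.
The claimed |C| lies below the Hamming bound.


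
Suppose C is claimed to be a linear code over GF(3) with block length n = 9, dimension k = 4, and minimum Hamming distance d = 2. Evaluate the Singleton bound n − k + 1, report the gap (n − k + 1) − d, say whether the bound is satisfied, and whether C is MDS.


Singleton RHS = n − k + 1 = 6, slack = 4, bound satisfied, not MDS.

Singleton bound: d ≤ n − k + 1.
Here n = 9, k = 4, so n − k + 1 = 6.
Given d = 2, check d ≤ 6: YES.
Slack = (n − k + 1) − d = 4.
The code is NOT MDS (slack = 4 > 0).
Description: the claimed parameters are [9, 4, 2]_3; such a code would be non-MDS.


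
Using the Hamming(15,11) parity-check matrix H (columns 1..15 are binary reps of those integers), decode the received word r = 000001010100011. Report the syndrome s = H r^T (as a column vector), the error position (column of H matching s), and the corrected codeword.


s = (0, 1, 0, 1)^T, error position = 5, corrected codeword c = 000011010100011

Compute s = H r^T mod 2 one row at a time:
  s_1 = 1 + 0 + 1 + 0 + 0 + 0 + 1 + 1 = 4 ≡ 0 (mod 2).
  s_2 = 0 + 0 + 1 + 0 + 0 + 0 + 1 + 1 = 3 ≡ 1 (mod 2).
  s_3 = 0 + 0 + 1 + 0 + 1 + 0 + 1 + 1 = 4 ≡ 0 (mod 2).
  s_4 = 0 + 0 + 0 + 0 + 0 + 0 + 0 + 1 = 1 ≡ 1 (mod 2).
s = (0, 1, 0, 1)^T — this equals column 5 of H (binary 0101), so error is at position 5.
Correct: flip bit 5 of r = 000001010100011 to get c = 000011010100011.


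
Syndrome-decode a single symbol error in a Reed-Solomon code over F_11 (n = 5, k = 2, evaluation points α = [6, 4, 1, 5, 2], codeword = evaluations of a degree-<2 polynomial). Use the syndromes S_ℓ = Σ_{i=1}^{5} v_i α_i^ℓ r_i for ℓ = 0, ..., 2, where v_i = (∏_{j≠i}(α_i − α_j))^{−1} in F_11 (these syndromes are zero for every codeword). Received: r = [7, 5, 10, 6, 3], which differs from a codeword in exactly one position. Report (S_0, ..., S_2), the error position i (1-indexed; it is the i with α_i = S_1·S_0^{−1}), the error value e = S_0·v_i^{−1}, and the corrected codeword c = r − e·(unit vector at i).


S = (6, 6, 6), error at position 3, error magnitude e = 8, c = [7, 5, 2, 6, 3].

Step 1: column multipliers v_i = (∏_{j≠i}(α_i − α_j))^{−1} mod 11.
  i = 1 (α = 6): (6−4)(6−1)(6−5)(6−2) = 2·5·1·4 = 40 ≡ 7, so v_1 = 7^{−1} = 8 (mod 11).
  i = 2 (α = 4): (4−6)(4−1)(4−5)(4−2) = (−2)·3·(−1)·2 = 12 ≡ 1, so v_2 = 1^{−1} = 1 (mod 11).
  i = 3 (α = 1): (1−6)(1−4)(1−5)(1−2) = (−5)·(−3)·(−4)·(−1) = 60 ≡ 5, so v_3 = 5^{−1} = 9 (mod 11).
  i = 4 (α = 5): (5−6)(5−4)(5−1)(5−2) = (−1)·1·4·3 = −12 ≡ 10, so v_4 = 10^{−1} = 10 (mod 11).
  i = 5 (α = 2): (2−6)(2−4)(2−1)(2−5) = (−4)·(−2)·1·(−3) = −24 ≡ 9, so v_5 = 9^{−1} = 5 (mod 11).
  v = [8, 1, 9, 10, 5].
Step 2: syndromes of r = [7, 5, 10, 6, 3] (all sums mod 11).
  S_0 = Σ v_i r_i = 8·7 + 1·5 + 9·10 + 10·6 + 5·3 = 226 ≡ 6.
  S_1 = Σ v_i α_i r_i = 8·6·7 + 1·4·5 + 9·1·10 + 10·5·6 + 5·2·3 = 776 ≡ 6.
  α_i^2 mod 11 = [3, 5, 1, 3, 4].
  S_2 = Σ v_i α_i^2 r_i = 8·3·7 + 1·5·5 + 9·1·10 + 10·3·6 + 5·4·3 = 523 ≡ 6.
  S = (6, 6, 6) ≠ 0, so r is not a codeword (an error is present).
Step 3: locate the error. For a single error e at position i, S_ℓ = v_i·e·α_i^ℓ, so α_err = S_1/S_0.
  S_0^{−1} = 6^{−1} = 2 (mod 11), so α_err = 6·2 = 12 ≡ 1 = α_3. Error position i = 3.
  Consistency check: S_2/S_1 = 6·2 = 12 ≡ 1 = α_err ✓ (single-error assumption holds).
Step 4: error magnitude e = S_0/v_3 = S_0·∏_{j≠3}(α_3 − α_j) = 6·5 = 30 ≡ 8 (mod 11).
Step 5: correct position 3: c_3 = r_3 − e = 10 − 8 ≡ 2 (mod 11). Hence c = [7, 5, 2, 6, 3].
  Check: interpolating c through the α_i gives m(x) = 1 + 1·x (degree < 2) with m(α_i) = c_i for every i, so c is indeed a codeword.


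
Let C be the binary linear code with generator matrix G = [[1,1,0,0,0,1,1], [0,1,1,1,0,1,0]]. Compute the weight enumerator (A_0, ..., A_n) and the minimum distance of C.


Weight distribution: A_0 = 1, A_4 = 3. Minimum distance d = 4.

Enumerate all 2^2 = 4 messages m ∈ F_2^2.
For each, compute codeword c = mG in F_2^7, then tally its weight.
  m = 00 → c = 0000000, weight = 0.
  m = 10 → c = 1100011, weight = 4.
  m = 01 → c = 0111010, weight = 4.
  m = 11 → c = 1011001, weight = 4.
Tally weights:
  weight 0: 1 codewords.
  weight 4: 3 codewords.
Minimum distance d = smallest w > 0 with A_w > 0 = 4.
Sanity: Σ A_w = 4 = 2^2 = 4 ✓.


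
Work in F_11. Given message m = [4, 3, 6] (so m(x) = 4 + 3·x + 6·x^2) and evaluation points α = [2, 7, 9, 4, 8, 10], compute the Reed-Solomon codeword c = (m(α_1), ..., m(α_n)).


c = [1, 0, 0, 2, 5, 7]

Message polynomial: m(x) = 4 + 3·x + 6·x^2 (mod 11).
For each evaluation point α_i, compute m(α_i) mod 11:
  α_1 = 2: Horner steps 6 → 4 → 1, so m(2) = 1.
  α_2 = 7: Horner steps 6 → 1 → 0, so m(7) = 0.
  α_3 = 9: Horner steps 6 → 2 → 0, so m(9) = 0.
  α_4 = 4: Horner steps 6 → 5 → 2, so m(4) = 2.
  α_5 = 8: Horner steps 6 → 7 → 5, so m(8) = 5.
  α_6 = 10: Horner steps 6 → 8 → 7, so m(10) = 7.
Codeword c = [1, 0, 0, 2, 5, 7] ∈ F_11^6.


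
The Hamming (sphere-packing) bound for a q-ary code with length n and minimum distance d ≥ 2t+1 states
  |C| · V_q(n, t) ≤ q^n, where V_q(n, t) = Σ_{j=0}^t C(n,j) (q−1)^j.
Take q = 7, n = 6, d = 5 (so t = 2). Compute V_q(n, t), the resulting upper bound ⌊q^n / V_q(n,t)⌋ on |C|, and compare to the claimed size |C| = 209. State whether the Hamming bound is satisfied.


V_q(n, t) = 577, q^n = 117649, Hamming bound = 203, |C| = 209 > bound (violated).

Step 1: Compute V_q(n, t) = Σ_{j=0}^2 C(n, j) (q−1)^j.
  j = 0: C(6,0)·(6)^0 = 1·1 = 1.
  j = 1: C(6,1)·(6)^1 = 6·6 = 36.
  j = 2: C(6,2)·(6)^2 = 15·36 = 540.
  V_q(n, t) = 1 + 36 + 540 = 577.
Step 2: q^n = 7^6 = 117649.
Step 3: Hamming bound ⌊q^n / V_q(n,t)⌋ = ⌊117649/577⌋ = 203.
Step 4: Compare |C| = 209 to 203: violated.
The claimed |C| lies above the Hamming bound, so no 7-ary code of length 6 with d ≥ 5 can have 209 codewords.


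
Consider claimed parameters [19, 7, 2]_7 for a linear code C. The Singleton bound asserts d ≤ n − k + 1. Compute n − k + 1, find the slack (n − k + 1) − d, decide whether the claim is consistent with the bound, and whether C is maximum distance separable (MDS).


Singleton RHS = n − k + 1 = 13, slack = 11, bound satisfied, not MDS.

Singleton bound: d ≤ n − k + 1.
Here n = 19, k = 7, so n − k + 1 = 13.
Given d = 2, check d ≤ 13: YES.
Slack = (n − k + 1) − d = 11.
The code is NOT MDS (slack = 11 > 0).
Description: the claimed parameters are [19, 7, 2]_7; such a code would be non-MDS.


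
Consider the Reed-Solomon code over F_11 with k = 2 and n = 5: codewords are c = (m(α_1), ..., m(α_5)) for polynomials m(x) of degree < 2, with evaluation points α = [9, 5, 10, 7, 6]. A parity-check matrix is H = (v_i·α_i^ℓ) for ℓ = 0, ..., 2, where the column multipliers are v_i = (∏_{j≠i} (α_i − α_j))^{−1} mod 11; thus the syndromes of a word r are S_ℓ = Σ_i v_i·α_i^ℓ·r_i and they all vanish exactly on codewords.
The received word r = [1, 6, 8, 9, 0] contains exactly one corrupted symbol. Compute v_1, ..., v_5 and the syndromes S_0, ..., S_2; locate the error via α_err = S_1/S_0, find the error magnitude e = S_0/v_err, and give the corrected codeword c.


S = (2, 1, 6), error at position 5, error magnitude e = 9, c = [1, 6, 8, 9, 2].

Step 1: column multipliers v_i = (∏_{j≠i}(α_i − α_j))^{−1} mod 11.
  i = 1 (α = 9): (9−5)(9−10)(9−7)(9−6) = 4·(−1)·2·3 = −24 ≡ 9, so v_1 = 9^{−1} = 5 (mod 11).
  i = 2 (α = 5): (5−9)(5−10)(5−7)(5−6) = (−4)·(−5)·(−2)·(−1) = 40 ≡ 7, so v_2 = 7^{−1} = 8 (mod 11).
  i = 3 (α = 10): (10−9)(10−5)(10−7)(10−6) = 1·5·3·4 = 60 ≡ 5, so v_3 = 5^{−1} = 9 (mod 11).
  i = 4 (α = 7): (7−9)(7−5)(7−10)(7−6) = (−2)·2·(−3)·1 = 12 ≡ 1, so v_4 = 1^{−1} = 1 (mod 11).
  i = 5 (α = 6): (6−9)(6−5)(6−10)(6−7) = (−3)·1·(−4)·(−1) = −12 ≡ 10, so v_5 = 10^{−1} = 10 (mod 11).
  v = [5, 8, 9, 1, 10].
Step 2: syndromes of r = [1, 6, 8, 9, 0] (all sums mod 11).
  S_0 = Σ v_i r_i = 5·1 + 8·6 + 9·8 + 1·9 + 10·0 = 134 ≡ 2.
  S_1 = Σ v_i α_i r_i = 5·9·1 + 8·5·6 + 9·10·8 + 1·7·9 + 10·6·0 = 1068 ≡ 1.
  α_i^2 mod 11 = [4, 3, 1, 5, 3].
  S_2 = Σ v_i α_i^2 r_i = 5·4·1 + 8·3·6 + 9·1·8 + 1·5·9 + 10·3·0 = 281 ≡ 6.
  S = (2, 1, 6) ≠ 0, so r is not a codeword (an error is present).
Step 3: locate the error. For a single error e at position i, S_ℓ = v_i·e·α_i^ℓ, so α_err = S_1/S_0.
  S_0^{−1} = 2^{−1} = 6 (mod 11), so α_err = 1·6 = 6 ≡ 6 = α_5. Error position i = 5.
  Consistency check: S_2/S_1 = 6·1 = 6 ≡ 6 = α_err ✓ (single-error assumption holds).
Step 4: error magnitude e = S_0/v_5 = S_0·∏_{j≠5}(α_5 − α_j) = 2·10 = 20 ≡ 9 (mod 11).
Step 5: correct position 5: c_5 = r_5 − e = 0 − 9 ≡ 2 (mod 11). Hence c = [1, 6, 8, 9, 2].
  Check: interpolating c through the α_i gives m(x) = 4 + 7·x (degree < 2) with m(α_i) = c_i for every i, so c is indeed a codeword.


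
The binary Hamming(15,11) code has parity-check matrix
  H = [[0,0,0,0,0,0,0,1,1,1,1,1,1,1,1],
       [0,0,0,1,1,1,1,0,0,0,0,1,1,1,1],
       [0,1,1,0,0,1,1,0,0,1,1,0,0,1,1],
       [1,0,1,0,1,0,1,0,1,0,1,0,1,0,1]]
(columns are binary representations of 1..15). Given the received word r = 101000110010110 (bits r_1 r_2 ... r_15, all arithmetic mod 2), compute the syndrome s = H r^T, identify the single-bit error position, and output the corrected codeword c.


s = (0, 1, 0, 1)^T, error position = 5, corrected codeword c = 101010110010110

Compute s = H r^T mod 2 one row at a time:
  s_1 = 1 + 0 + 0 + 1 + 0 + 1 + 1 + 0 = 4 ≡ 0 (mod 2).
  s_2 = 0 + 0 + 0 + 1 + 0 + 1 + 1 + 0 = 3 ≡ 1 (mod 2).
  s_3 = 0 + 1 + 0 + 1 + 0 + 1 + 1 + 0 = 4 ≡ 0 (mod 2).
  s_4 = 1 + 1 + 0 + 1 + 0 + 1 + 1 + 0 = 5 ≡ 1 (mod 2).
s = (0, 1, 0, 1)^T — this equals column 5 of H (binary 0101), so error is at position 5.
Correct: flip bit 5 of r = 101000110010110 to get c = 101010110010110.


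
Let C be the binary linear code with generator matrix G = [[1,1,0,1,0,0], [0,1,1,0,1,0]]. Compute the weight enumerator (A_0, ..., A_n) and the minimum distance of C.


Weight distribution: A_0 = 1, A_3 = 2, A_4 = 1. Minimum distance d = 3.

Enumerate all 2^2 = 4 messages m ∈ F_2^2.
For each, compute codeword c = mG in F_2^6, then tally its weight.
  m = 00 → c = 000000, weight = 0.
  m = 10 → c = 110100, weight = 3.
  m = 01 → c = 011010, weight = 3.
  m = 11 → c = 101110, weight = 4.
Tally weights:
  weight 0: 1 codewords.
  weight 3: 2 codewords.
  weight 4: 1 codewords.
Minimum distance d = smallest w > 0 with A_w > 0 = 3.
Sanity: Σ A_w = 4 = 2^2 = 4 ✓.


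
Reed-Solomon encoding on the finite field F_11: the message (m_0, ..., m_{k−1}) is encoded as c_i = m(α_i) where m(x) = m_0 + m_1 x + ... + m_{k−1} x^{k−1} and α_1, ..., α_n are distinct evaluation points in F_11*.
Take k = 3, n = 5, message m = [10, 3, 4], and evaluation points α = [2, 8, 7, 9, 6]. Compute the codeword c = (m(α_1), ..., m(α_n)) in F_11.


c = [10, 4, 7, 9, 7]

Message polynomial: m(x) = 10 + 3·x + 4·x^2 (mod 11).
For each evaluation point α_i, compute m(α_i) mod 11:
  α_1 = 2: Horner steps 4 → 0 → 10, so m(2) = 10.
  α_2 = 8: Horner steps 4 → 2 → 4, so m(8) = 4.
  α_3 = 7: Horner steps 4 → 9 → 7, so m(7) = 7.
  α_4 = 9: Horner steps 4 → 6 → 9, so m(9) = 9.
  α_5 = 6: Horner steps 4 → 5 → 7, so m(6) = 7.
Codeword c = [10, 4, 7, 9, 7] ∈ F_11^5.


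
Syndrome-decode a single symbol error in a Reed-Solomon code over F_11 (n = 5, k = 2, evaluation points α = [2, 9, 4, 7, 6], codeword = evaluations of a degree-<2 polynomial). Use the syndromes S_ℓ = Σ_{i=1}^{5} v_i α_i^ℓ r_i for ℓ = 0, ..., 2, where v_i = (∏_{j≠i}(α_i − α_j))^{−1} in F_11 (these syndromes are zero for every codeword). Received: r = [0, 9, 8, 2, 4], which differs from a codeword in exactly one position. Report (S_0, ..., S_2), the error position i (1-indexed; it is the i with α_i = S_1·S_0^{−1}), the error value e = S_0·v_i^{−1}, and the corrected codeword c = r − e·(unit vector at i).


S = (2, 4, 8), error at position 1, error magnitude e = 10, c = [1, 9, 8, 2, 4].

Step 1: column multipliers v_i = (∏_{j≠i}(α_i − α_j))^{−1} mod 11.
  i = 1 (α = 2): (2−9)(2−4)(2−7)(2−6) = (−7)·(−2)·(−5)·(−4) = 280 ≡ 5, so v_1 = 5^{−1} = 9 (mod 11).
  i = 2 (α = 9): (9−2)(9−4)(9−7)(9−6) = 7·5·2·3 = 210 ≡ 1, so v_2 = 1^{−1} = 1 (mod 11).
  i = 3 (α = 4): (4−2)(4−9)(4−7)(4−6) = 2·(−5)·(−3)·(−2) = −60 ≡ 6, so v_3 = 6^{−1} = 2 (mod 11).
  i = 4 (α = 7): (7−2)(7−9)(7−4)(7−6) = 5·(−2)·3·1 = −30 ≡ 3, so v_4 = 3^{−1} = 4 (mod 11).
  i = 5 (α = 6): (6−2)(6−9)(6−4)(6−7) = 4·(−3)·2·(−1) = 24 ≡ 2, so v_5 = 2^{−1} = 6 (mod 11).
  v = [9, 1, 2, 4, 6].
Step 2: syndromes of r = [0, 9, 8, 2, 4] (all sums mod 11).
  S_0 = Σ v_i r_i = 9·0 + 1·9 + 2·8 + 4·2 + 6·4 = 57 ≡ 2.
  S_1 = Σ v_i α_i r_i = 9·2·0 + 1·9·9 + 2·4·8 + 4·7·2 + 6·6·4 = 345 ≡ 4.
  α_i^2 mod 11 = [4, 4, 5, 5, 3].
  S_2 = Σ v_i α_i^2 r_i = 9·4·0 + 1·4·9 + 2·5·8 + 4·5·2 + 6·3·4 = 228 ≡ 8.
  S = (2, 4, 8) ≠ 0, so r is not a codeword (an error is present).
Step 3: locate the error. For a single error e at position i, S_ℓ = v_i·e·α_i^ℓ, so α_err = S_1/S_0.
  S_0^{−1} = 2^{−1} = 6 (mod 11), so α_err = 4·6 = 24 ≡ 2 = α_1. Error position i = 1.
  Consistency check: S_2/S_1 = 8·3 = 24 ≡ 2 = α_err ✓ (single-error assumption holds).
Step 4: error magnitude e = S_0/v_1 = S_0·∏_{j≠1}(α_1 − α_j) = 2·5 = 10 ≡ 10 (mod 11).
Step 5: correct position 1: c_1 = r_1 − e = 0 − 10 ≡ 1 (mod 11). Hence c = [1, 9, 8, 2, 4].
  Check: interpolating c through the α_i gives m(x) = 5 + 9·x (degree < 2) with m(α_i) = c_i for every i, so c is indeed a codeword.


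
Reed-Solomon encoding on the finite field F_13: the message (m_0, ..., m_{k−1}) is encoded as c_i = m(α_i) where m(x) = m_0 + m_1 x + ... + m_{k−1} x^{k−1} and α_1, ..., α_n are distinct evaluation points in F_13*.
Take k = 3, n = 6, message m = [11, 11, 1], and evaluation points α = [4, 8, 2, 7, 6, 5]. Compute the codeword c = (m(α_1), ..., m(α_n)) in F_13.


c = [6, 7, 11, 7, 9, 0]

Message polynomial: m(x) = 11 + 11·x + 1·x^2 (mod 13).
For each evaluation point α_i, compute m(α_i) mod 13:
  α_1 = 4: Horner steps 1 → 2 → 6, so m(4) = 6.
  α_2 = 8: Horner steps 1 → 6 → 7, so m(8) = 7.
  α_3 = 2: Horner steps 1 → 0 → 11, so m(2) = 11.
  α_4 = 7: Horner steps 1 → 5 → 7, so m(7) = 7.
  α_5 = 6: Horner steps 1 → 4 → 9, so m(6) = 9.
  α_6 = 5: Horner steps 1 → 3 → 0, so m(5) = 0.
Codeword c = [6, 7, 11, 7, 9, 0] ∈ F_13^6.


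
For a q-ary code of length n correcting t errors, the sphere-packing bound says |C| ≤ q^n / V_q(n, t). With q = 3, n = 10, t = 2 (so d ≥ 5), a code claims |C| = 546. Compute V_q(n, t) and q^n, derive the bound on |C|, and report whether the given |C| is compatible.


V_q(n, t) = 201, q^n = 59049, Hamming bound = 293, |C| = 546 > bound (violated).

Step 1: Compute V_q(n, t) = Σ_{j=0}^2 C(n, j) (q−1)^j.
  j = 0: C(10,0)·(2)^0 = 1·1 = 1.
  j = 1: C(10,1)·(2)^1 = 10·2 = 20.
  j = 2: C(10,2)·(2)^2 = 45·4 = 180.
  V_q(n, t) = 1 + 20 + 180 = 201.
Step 2: q^n = 3^10 = 59049.
Step 3: Hamming bound ⌊q^n / V_q(n,t)⌋ = ⌊59049/201⌋ = 293.
Step 4: Compare |C| = 546 to 293: violated.
The claimed |C| lies above the Hamming bound, so no 3-ary code of length 10 with d ≥ 5 can have 546 codewords.


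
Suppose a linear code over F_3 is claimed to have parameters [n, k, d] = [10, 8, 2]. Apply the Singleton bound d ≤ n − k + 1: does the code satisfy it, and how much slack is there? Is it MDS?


Singleton RHS = n − k + 1 = 3, slack = 1, bound satisfied, not MDS.

Singleton bound: d ≤ n − k + 1.
Here n = 10, k = 8, so n − k + 1 = 3.
Given d = 2, check d ≤ 3: YES.
Slack = (n − k + 1) − d = 1.
The code is NOT MDS (slack = 1 > 0).
Description: the claimed parameters are [10, 8, 2]_3; such a code would be non-MDS.


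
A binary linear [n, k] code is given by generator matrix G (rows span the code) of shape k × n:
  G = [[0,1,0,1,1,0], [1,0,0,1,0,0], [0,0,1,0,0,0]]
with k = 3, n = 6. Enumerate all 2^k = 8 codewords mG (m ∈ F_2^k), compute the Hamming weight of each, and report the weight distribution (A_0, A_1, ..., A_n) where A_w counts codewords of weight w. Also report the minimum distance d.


Weight distribution: A_0 = 1, A_1 = 1, A_2 = 1, A_3 = 3, A_4 = 2. Minimum distance d = 1.

Enumerate all 2^3 = 8 messages m ∈ F_2^3.
For each, compute codeword c = mG in F_2^6, then tally its weight.
  m = 000 → c = 000000, weight = 0.
  m = 100 → c = 010110, weight = 3.
  m = 010 → c = 100100, weight = 2.
  m = 110 → c = 110010, weight = 3.
  m = 001 → c = 001000, weight = 1.
  m = 101 → c = 011110, weight = 4.
  m = 011 → c = 101100, weight = 3.
  m = 111 → c = 111010, weight = 4.
Tally weights:
  weight 0: 1 codewords.
  weight 1: 1 codewords.
  weight 2: 1 codewords.
  weight 3: 3 codewords.
  weight 4: 2 codewords.
Minimum distance d = smallest w > 0 with A_w > 0 = 1.
Sanity: Σ A_w = 8 = 2^3 = 8 ✓.


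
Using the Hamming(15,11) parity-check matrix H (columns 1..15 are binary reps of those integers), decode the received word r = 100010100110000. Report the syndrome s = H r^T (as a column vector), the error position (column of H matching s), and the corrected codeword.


s = (0, 0, 1, 0)^T, error position = 2, corrected codeword c = 110010100110000

Compute s = H r^T mod 2 one row at a time:
  s_1 = 0 + 0 + 1 + 1 + 0 + 0 + 0 + 0 = 2 ≡ 0 (mod 2).
  s_2 = 0 + 1 + 0 + 1 + 0 + 0 + 0 + 0 = 2 ≡ 0 (mod 2).
  s_3 = 0 + 0 + 0 + 1 + 1 + 1 + 0 + 0 = 3 ≡ 1 (mod 2).
  s_4 = 1 + 0 + 1 + 1 + 0 + 1 + 0 + 0 = 4 ≡ 0 (mod 2).
s = (0, 0, 1, 0)^T — this equals column 2 of H (binary 0010), so error is at position 2.
Correct: flip bit 2 of r = 100010100110000 to get c = 110010100110000.


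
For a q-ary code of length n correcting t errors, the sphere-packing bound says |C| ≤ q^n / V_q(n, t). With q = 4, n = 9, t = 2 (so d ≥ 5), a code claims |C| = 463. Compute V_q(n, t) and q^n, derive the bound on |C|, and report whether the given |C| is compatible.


V_q(n, t) = 352, q^n = 262144, Hamming bound = 744, |C| = 463 ≤ bound (satisfied).

Step 1: Compute V_q(n, t) = Σ_{j=0}^2 C(n, j) (q−1)^j.
  j = 0: C(9,0)·(3)^0 = 1·1 = 1.
  j = 1: C(9,1)·(3)^1 = 9·3 = 27.
  j = 2: C(9,2)·(3)^2 = 36·9 = 324.
  V_q(n, t) = 1 + 27 + 324 = 352.
Step 2: q^n = 4^9 = 262144.
Step 3: Hamming bound ⌊q^n / V_q(n,t)⌋ = ⌊262144/352⌋ = 744.
Step 4: Compare |C| = 463 to 744: satisfied.
The claimed |C| lies below the Hamming bound.


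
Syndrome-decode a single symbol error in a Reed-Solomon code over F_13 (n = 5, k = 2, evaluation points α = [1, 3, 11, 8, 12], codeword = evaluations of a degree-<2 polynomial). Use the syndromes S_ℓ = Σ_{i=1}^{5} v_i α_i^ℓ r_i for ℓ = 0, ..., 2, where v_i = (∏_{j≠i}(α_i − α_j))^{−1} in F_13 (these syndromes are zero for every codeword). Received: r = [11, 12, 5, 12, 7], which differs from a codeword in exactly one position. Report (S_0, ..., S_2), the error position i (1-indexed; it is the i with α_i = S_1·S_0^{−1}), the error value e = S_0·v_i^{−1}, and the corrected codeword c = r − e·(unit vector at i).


S = (11, 7, 8), error at position 2, error magnitude e = 10, c = [11, 2, 5, 12, 7].

Step 1: column multipliers v_i = (∏_{j≠i}(α_i − α_j))^{−1} mod 13.
  i = 1 (α = 1): (1−3)(1−11)(1−8)(1−12) = (−2)·(−10)·(−7)·(−11) = 1540 ≡ 6, so v_1 = 6^{−1} = 11 (mod 13).
  i = 2 (α = 3): (3−1)(3−11)(3−8)(3−12) = 2·(−8)·(−5)·(−9) = −720 ≡ 8, so v_2 = 8^{−1} = 5 (mod 13).
  i = 3 (α = 11): (11−1)(11−3)(11−8)(11−12) = 10·8·3·(−1) = −240 ≡ 7, so v_3 = 7^{−1} = 2 (mod 13).
  i = 4 (α = 8): (8−1)(8−3)(8−11)(8−12) = 7·5·(−3)·(−4) = 420 ≡ 4, so v_4 = 4^{−1} = 10 (mod 13).
  i = 5 (α = 12): (12−1)(12−3)(12−11)(12−8) = 11·9·1·4 = 396 ≡ 6, so v_5 = 6^{−1} = 11 (mod 13).
  v = [11, 5, 2, 10, 11].
Step 2: syndromes of r = [11, 12, 5, 12, 7] (all sums mod 13).
  S_0 = Σ v_i r_i = 11·11 + 5·12 + 2·5 + 10·12 + 11·7 = 388 ≡ 11.
  S_1 = Σ v_i α_i r_i = 11·1·11 + 5·3·12 + 2·11·5 + 10·8·12 + 11·12·7 = 2295 ≡ 7.
  α_i^2 mod 13 = [1, 9, 4, 12, 1].
  S_2 = Σ v_i α_i^2 r_i = 11·1·11 + 5·9·12 + 2·4·5 + 10·12·12 + 11·1·7 = 2218 ≡ 8.
  S = (11, 7, 8) ≠ 0, so r is not a codeword (an error is present).
Step 3: locate the error. For a single error e at position i, S_ℓ = v_i·e·α_i^ℓ, so α_err = S_1/S_0.
  S_0^{−1} = 11^{−1} = 6 (mod 13), so α_err = 7·6 = 42 ≡ 3 = α_2. Error position i = 2.
  Consistency check: S_2/S_1 = 8·2 = 16 ≡ 3 = α_err ✓ (single-error assumption holds).
Step 4: error magnitude e = S_0/v_2 = S_0·∏_{j≠2}(α_2 − α_j) = 11·8 = 88 ≡ 10 (mod 13).
Step 5: correct position 2: c_2 = r_2 − e = 12 − 10 ≡ 2 (mod 13). Hence c = [11, 2, 5, 12, 7].
  Check: interpolating c through the α_i gives m(x) = 9 + 2·x (degree < 2) with m(α_i) = c_i for every i, so c is indeed a codeword.


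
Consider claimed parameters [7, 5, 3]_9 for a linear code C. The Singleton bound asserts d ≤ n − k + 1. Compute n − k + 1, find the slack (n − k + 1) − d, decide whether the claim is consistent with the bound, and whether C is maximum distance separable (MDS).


Singleton RHS = n − k + 1 = 3, slack = 0, bound satisfied, MDS.

Singleton bound: d ≤ n − k + 1.
Here n = 7, k = 5, so n − k + 1 = 3.
Given d = 3, check d ≤ 3: YES.
Slack = (n − k + 1) − d = 0.
The code is MDS (slack = 0).
Description: the claimed parameters are [7, 5, 3]_9; such a code would be MDS (meets Singleton bound).


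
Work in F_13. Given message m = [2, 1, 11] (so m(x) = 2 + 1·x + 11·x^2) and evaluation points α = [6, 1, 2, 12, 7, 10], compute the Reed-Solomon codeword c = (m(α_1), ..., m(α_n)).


c = [1, 1, 9, 12, 2, 7]

Message polynomial: m(x) = 2 + 1·x + 11·x^2 (mod 13).
For each evaluation point α_i, compute m(α_i) mod 13:
  α_1 = 6: Horner steps 11 → 2 → 1, so m(6) = 1.
  α_2 = 1: Horner steps 11 → 12 → 1, so m(1) = 1.
  α_3 = 2: Horner steps 11 → 10 → 9, so m(2) = 9.
  α_4 = 12: Horner steps 11 → 3 → 12, so m(12) = 12.
  α_5 = 7: Horner steps 11 → 0 → 2, so m(7) = 2.
  α_6 = 10: Horner steps 11 → 7 → 7, so m(10) = 7.
Codeword c = [1, 1, 9, 12, 2, 7] ∈ F_13^6.


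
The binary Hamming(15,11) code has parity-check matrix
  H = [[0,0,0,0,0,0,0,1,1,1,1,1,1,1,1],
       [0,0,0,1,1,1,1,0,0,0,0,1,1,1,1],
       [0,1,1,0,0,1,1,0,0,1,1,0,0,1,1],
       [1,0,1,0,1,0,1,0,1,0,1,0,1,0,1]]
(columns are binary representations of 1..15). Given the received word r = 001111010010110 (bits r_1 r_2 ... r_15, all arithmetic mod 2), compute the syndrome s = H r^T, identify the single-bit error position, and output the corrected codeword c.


s = (0, 1, 0, 0)^T, error position = 4, corrected codeword c = 001011010010110

Compute s = H r^T mod 2 one row at a time:
  s_1 = 1 + 0 + 0 + 1 + 0 + 1 + 1 + 0 = 4 ≡ 0 (mod 2).
  s_2 = 1 + 1 + 1 + 0 + 0 + 1 + 1 + 0 = 5 ≡ 1 (mod 2).
  s_3 = 0 + 1 + 1 + 0 + 0 + 1 + 1 + 0 = 4 ≡ 0 (mod 2).
  s_4 = 0 + 1 + 1 + 0 + 0 + 1 + 1 + 0 = 4 ≡ 0 (mod 2).
s = (0, 1, 0, 0)^T — this equals column 4 of H (binary 0100), so error is at position 4.
Correct: flip bit 4 of r = 001111010010110 to get c = 001011010010110.


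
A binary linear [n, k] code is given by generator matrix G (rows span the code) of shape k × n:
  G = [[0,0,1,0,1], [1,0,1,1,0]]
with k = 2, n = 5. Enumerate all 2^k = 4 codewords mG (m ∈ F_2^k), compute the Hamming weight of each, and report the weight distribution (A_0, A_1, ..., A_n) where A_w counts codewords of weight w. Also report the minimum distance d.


Weight distribution: A_0 = 1, A_2 = 1, A_3 = 2. Minimum distance d = 2.

Enumerate all 2^2 = 4 messages m ∈ F_2^2.
For each, compute codeword c = mG in F_2^5, then tally its weight.
  m = 00 → c = 00000, weight = 0.
  m = 10 → c = 00101, weight = 2.
  m = 01 → c = 10110, weight = 3.
  m = 11 → c = 10011, weight = 3.
Tally weights:
  weight 0: 1 codewords.
  weight 2: 1 codewords.
  weight 3: 2 codewords.
Minimum distance d = smallest w > 0 with A_w > 0 = 2.
Sanity: Σ A_w = 4 = 2^2 = 4 ✓.


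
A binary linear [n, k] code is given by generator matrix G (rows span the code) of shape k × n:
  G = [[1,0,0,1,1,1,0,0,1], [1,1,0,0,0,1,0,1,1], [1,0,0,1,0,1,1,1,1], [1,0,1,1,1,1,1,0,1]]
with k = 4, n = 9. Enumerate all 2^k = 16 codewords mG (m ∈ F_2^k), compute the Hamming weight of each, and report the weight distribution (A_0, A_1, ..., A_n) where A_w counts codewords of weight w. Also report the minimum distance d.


Weight distribution: A_0 = 1, A_2 = 1, A_3 = 4, A_4 = 1, A_5 = 2, A_6 = 5, A_7 = 2. Minimum distance d = 2.

Enumerate all 2^4 = 16 messages m ∈ F_2^4.
For each, compute codeword c = mG in F_2^9, then tally its weight.
  m = 0000 → c = 000000000, weight = 0.
  m = 1000 → c = 100111001, weight = 5.
  m = 0100 → c = 110001011, weight = 5.
  m = 1100 → c = 010110010, weight = 4.
  m = 0010 → c = 100101111, weight = 6.
  m = 1010 → c = 000010110, weight = 3.
  m = 0110 → c = 010100100, weight = 3.
  m = 1110 → c = 110011101, weight = 6.
  m = 0001 → c = 101111101, weight = 7.
  m = 1001 → c = 001000100, weight = 2.
  m = 0101 → c = 011110110, weight = 6.
  m = 1101 → c = 111001111, weight = 7.
  m = 0011 → c = 001010010, weight = 3.
  m = 1011 → c = 101101011, weight = 6.
  m = 0111 → c = 111011001, weight = 6.
  m = 1111 → c = 011100000, weight = 3.
Tally weights:
  weight 0: 1 codewords.
  weight 2: 1 codewords.
  weight 3: 4 codewords.
  weight 4: 1 codewords.
  weight 5: 2 codewords.
  weight 6: 5 codewords.
  weight 7: 2 codewords.
Minimum distance d = smallest w > 0 with A_w > 0 = 2.
Sanity: Σ A_w = 16 = 2^4 = 16 ✓.


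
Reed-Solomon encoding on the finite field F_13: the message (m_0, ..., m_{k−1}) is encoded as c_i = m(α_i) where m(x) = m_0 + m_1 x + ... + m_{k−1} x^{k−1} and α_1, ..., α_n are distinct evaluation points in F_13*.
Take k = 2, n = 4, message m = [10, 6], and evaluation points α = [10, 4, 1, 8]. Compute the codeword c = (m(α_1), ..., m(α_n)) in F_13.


c = [5, 8, 3, 6]

Message polynomial: m(x) = 10 + 6·x (mod 13).
For each evaluation point α_i, compute m(α_i) mod 13:
  α_1 = 10: Horner steps 6 → 5, so m(10) = 5.
  α_2 = 4: Horner steps 6 → 8, so m(4) = 8.
  α_3 = 1: Horner steps 6 → 3, so m(1) = 3.
  α_4 = 8: Horner steps 6 → 6, so m(8) = 6.
Codeword c = [5, 8, 3, 6] ∈ F_13^4.


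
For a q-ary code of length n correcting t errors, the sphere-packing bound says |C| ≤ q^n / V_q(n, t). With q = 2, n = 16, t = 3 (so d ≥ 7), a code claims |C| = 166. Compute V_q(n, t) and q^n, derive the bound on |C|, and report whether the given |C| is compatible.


V_q(n, t) = 697, q^n = 65536, Hamming bound = 94, |C| = 166 > bound (violated).

Step 1: Compute V_q(n, t) = Σ_{j=0}^3 C(n, j) (q−1)^j.
  j = 0: C(16,0)·(1)^0 = 1·1 = 1.
  j = 1: C(16,1)·(1)^1 = 16·1 = 16.
  j = 2: C(16,2)·(1)^2 = 120·1 = 120.
  j = 3: C(16,3)·(1)^3 = 560·1 = 560.
  V_q(n, t) = 1 + 16 + 120 + 560 = 697.
Step 2: q^n = 2^16 = 65536.
Step 3: Hamming bound ⌊q^n / V_q(n,t)⌋ = ⌊65536/697⌋ = 94.
Step 4: Compare |C| = 166 to 94: violated.
The claimed |C| lies above the Hamming bound, so no 2-ary code of length 16 with d ≥ 7 can have 166 codewords.


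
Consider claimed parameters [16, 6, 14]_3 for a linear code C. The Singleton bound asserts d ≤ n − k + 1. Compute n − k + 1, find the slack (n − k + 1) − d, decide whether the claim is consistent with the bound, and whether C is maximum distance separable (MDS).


Singleton RHS = n − k + 1 = 11, slack = -3, bound violated (no such code; not MDS).

Singleton bound: d ≤ n − k + 1.
Here n = 16, k = 6, so n − k + 1 = 11.
Given d = 14, check d ≤ 11: NO.
Slack = (n − k + 1) − d = -3.
The slack is negative: d = 14 exceeds n − k + 1 = 11 by 3, so the Singleton bound is violated and no linear [16, 6, 14]_3 code can exist. In particular it is not MDS (MDS requires d = n − k + 1 exactly).
Description: the claimed parameters are [16, 6, 14]_3; such a code would be impossible (violates the Singleton bound).


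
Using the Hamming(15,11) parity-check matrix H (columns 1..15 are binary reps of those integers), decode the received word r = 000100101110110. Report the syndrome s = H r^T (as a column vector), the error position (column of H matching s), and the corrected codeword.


s = (1, 0, 0, 0)^T, error position = 8, corrected codeword c = 000100111110110

Compute s = H r^T mod 2 one row at a time:
  s_1 = 0 + 1 + 1 + 1 + 0 + 1 + 1 + 0 = 5 ≡ 1 (mod 2).
  s_2 = 1 + 0 + 0 + 1 + 0 + 1 + 1 + 0 = 4 ≡ 0 (mod 2).
  s_3 = 0 + 0 + 0 + 1 + 1 + 1 + 1 + 0 = 4 ≡ 0 (mod 2).
  s_4 = 0 + 0 + 0 + 1 + 1 + 1 + 1 + 0 = 4 ≡ 0 (mod 2).
s = (1, 0, 0, 0)^T — this equals column 8 of H (binary 1000), so error is at position 8.
Correct: flip bit 8 of r = 000100101110110 to get c = 000100111110110.


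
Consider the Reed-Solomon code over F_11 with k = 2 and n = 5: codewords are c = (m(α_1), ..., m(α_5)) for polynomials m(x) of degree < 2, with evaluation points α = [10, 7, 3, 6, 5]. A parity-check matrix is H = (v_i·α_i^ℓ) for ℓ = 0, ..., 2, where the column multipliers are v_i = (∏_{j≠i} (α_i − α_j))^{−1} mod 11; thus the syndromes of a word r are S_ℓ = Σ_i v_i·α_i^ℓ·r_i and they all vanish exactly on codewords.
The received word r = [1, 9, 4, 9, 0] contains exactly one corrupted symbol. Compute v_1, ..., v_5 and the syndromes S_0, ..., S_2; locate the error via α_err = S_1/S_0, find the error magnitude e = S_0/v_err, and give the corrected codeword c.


S = (10, 4, 6), error at position 2, error magnitude e = 2, c = [1, 7, 4, 9, 0].

Step 1: column multipliers v_i = (∏_{j≠i}(α_i − α_j))^{−1} mod 11.
  i = 1 (α = 10): (10−7)(10−3)(10−6)(10−5) = 3·7·4·5 = 420 ≡ 2, so v_1 = 2^{−1} = 6 (mod 11).
  i = 2 (α = 7): (7−10)(7−3)(7−6)(7−5) = (−3)·4·1·2 = −24 ≡ 9, so v_2 = 9^{−1} = 5 (mod 11).
  i = 3 (α = 3): (3−10)(3−7)(3−6)(3−5) = (−7)·(−4)·(−3)·(−2) = 168 ≡ 3, so v_3 = 3^{−1} = 4 (mod 11).
  i = 4 (α = 6): (6−10)(6−7)(6−3)(6−5) = (−4)·(−1)·3·1 = 12 ≡ 1, so v_4 = 1^{−1} = 1 (mod 11).
  i = 5 (α = 5): (5−10)(5−7)(5−3)(5−6) = (−5)·(−2)·2·(−1) = −20 ≡ 2, so v_5 = 2^{−1} = 6 (mod 11).
  v = [6, 5, 4, 1, 6].
Step 2: syndromes of r = [1, 9, 4, 9, 0] (all sums mod 11).
  S_0 = Σ v_i r_i = 6·1 + 5·9 + 4·4 + 1·9 + 6·0 = 76 ≡ 10.
  S_1 = Σ v_i α_i r_i = 6·10·1 + 5·7·9 + 4·3·4 + 1·6·9 + 6·5·0 = 477 ≡ 4.
  α_i^2 mod 11 = [1, 5, 9, 3, 3].
  S_2 = Σ v_i α_i^2 r_i = 6·1·1 + 5·5·9 + 4·9·4 + 1·3·9 + 6·3·0 = 402 ≡ 6.
  S = (10, 4, 6) ≠ 0, so r is not a codeword (an error is present).
Step 3: locate the error. For a single error e at position i, S_ℓ = v_i·e·α_i^ℓ, so α_err = S_1/S_0.
  S_0^{−1} = 10^{−1} = 10 (mod 11), so α_err = 4·10 = 40 ≡ 7 = α_2. Error position i = 2.
  Consistency check: S_2/S_1 = 6·3 = 18 ≡ 7 = α_err ✓ (single-error assumption holds).
Step 4: error magnitude e = S_0/v_2 = S_0·∏_{j≠2}(α_2 − α_j) = 10·9 = 90 ≡ 2 (mod 11).
Step 5: correct position 2: c_2 = r_2 − e = 9 − 2 ≡ 7 (mod 11). Hence c = [1, 7, 4, 9, 0].
  Check: interpolating c through the α_i gives m(x) = 10 + 9·x (degree < 2) with m(α_i) = c_i for every i, so c is indeed a codeword.


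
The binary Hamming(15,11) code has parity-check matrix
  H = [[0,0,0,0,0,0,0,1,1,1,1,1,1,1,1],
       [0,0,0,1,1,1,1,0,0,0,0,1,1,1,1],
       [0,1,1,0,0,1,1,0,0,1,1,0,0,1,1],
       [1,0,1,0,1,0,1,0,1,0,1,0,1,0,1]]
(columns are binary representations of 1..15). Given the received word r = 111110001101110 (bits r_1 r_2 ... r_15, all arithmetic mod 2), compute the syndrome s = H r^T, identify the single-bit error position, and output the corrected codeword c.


s = (1, 1, 0, 1)^T, error position = 13, corrected codeword c = 111110001101010

Compute s = H r^T mod 2 one row at a time:
  s_1 = 0 + 1 + 1 + 0 + 1 + 1 + 1 + 0 = 5 ≡ 1 (mod 2).
  s_2 = 1 + 1 + 0 + 0 + 1 + 1 + 1 + 0 = 5 ≡ 1 (mod 2).
  s_3 = 1 + 1 + 0 + 0 + 1 + 0 + 1 + 0 = 4 ≡ 0 (mod 2).
  s_4 = 1 + 1 + 1 + 0 + 1 + 0 + 1 + 0 = 5 ≡ 1 (mod 2).
s = (1, 1, 0, 1)^T — this equals column 13 of H (binary 1101), so error is at position 13.
Correct: flip bit 13 of r = 111110001101110 to get c = 111110001101010.
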